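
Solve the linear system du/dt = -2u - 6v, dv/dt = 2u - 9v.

Coefficient matrix A = [[-2, -6], [2, -9]].
Characteristic polynomial det(A - λI) = λ^2 + 11λ + 30 = 0.
Eigenvalues λ = -5, -6.
For λ=-5: (A-λI) row 1 is [3, -6], so an eigenvector is (2, 1).
For λ=-6: (A-λI) row 1 is [4, -6], so an eigenvector is (3, 2).
General solution: C_1e^(-5t)(2,1) + C_2e^(-6t)(3,2).

u(t) = 2C_1e^(-5t) + 3C_2e^(-6t), v(t) = C_1e^(-5t) + 2C_2e^(-6t)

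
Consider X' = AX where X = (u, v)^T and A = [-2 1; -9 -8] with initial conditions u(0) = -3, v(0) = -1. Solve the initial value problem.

Coefficient matrix A = [[-2, 1], [-9, -8]].
Characteristic polynomial det(A - λI) = λ^2 + 10λ + 25 = 0.
Single eigenvalue λ = -5 with algebraic multiplicity 2.
Eigenvector v = (-1,3); generalized eigenvector w with (A-λI)w=v is (0,-1).
General solution: e^(-5t)[C_1·v + C_2·(t·v + w)].
Applying u(0)=-3, v(0)=-1 gives C_1=3, C_2=10.

u(t) = -10te^(-5t) - 3e^(-5t), v(t) = 30te^(-5t) - e^(-5t)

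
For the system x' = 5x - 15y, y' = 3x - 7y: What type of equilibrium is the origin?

A = [[5,-15],[3,-7]]; det(A-λI) = λ^2 + 2λ + 10.
λ = -1 ± 3i: negative real part.

stable spiral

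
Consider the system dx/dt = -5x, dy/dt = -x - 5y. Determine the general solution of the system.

x(t) = C_2e^(-5t), y(t) = -C_1e^(-5t) - C_2te^(-5t) + C_2e^(-5t)

Coefficient matrix A = [[-5, 0], [-1, -5]].
Characteristic polynomial det(A - λI) = λ^2 + 10λ + 25 = 0.
Single eigenvalue λ = -5 with algebraic multiplicity 2.
Eigenvector v = (0,-1); generalized eigenvector w with (A-λI)w=v is (1,1).
General solution: e^(-5t)[C_1·v + C_2·(t·v + w)].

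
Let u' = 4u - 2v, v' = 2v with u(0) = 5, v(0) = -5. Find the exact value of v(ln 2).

A = [[4,-2],[0,2]]; eigenvalues λ = 4, 2.
Eigenvectors: (-1,0) for λ=4, (1,1) for λ=2.
From the initial condition, c_1 = -10, c_2 = -5.
v(ln 2) = (-10)(2^4)(0) + (-5)(2^2)(1) = -20.

-20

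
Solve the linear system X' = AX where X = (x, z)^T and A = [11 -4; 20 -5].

Coefficient matrix A = [[11, -4], [20, -5]].
Characteristic polynomial det(A - λI) = λ^2 - 6λ + 25 = 0.
Eigenvalues λ = 3 ± 4i (complex conjugate pair).
For λ=3+4i: an eigenvector is (-1,-2) - i(0,-1) = (-1, -2 + i).
A real fundamental pair from Re and Im of e^((3+4i)t)v: X_1 = e^(3t)(cos(4t)·(-1,-2) + sin(4t)·(0,-1)), X_2 = e^(3t)(sin(4t)·(-1,-2) - cos(4t)·(0,-1)).
General solution: C_1X_1 + C_2X_2.

x(t) = -C_1e^(3t)cos(4t) - C_2e^(3t)sin(4t), z(t) = -C_1e^(3t)sin(4t) - 2C_1e^(3t)cos(4t) - 2C_2e^(3t)sin(4t) + C_2e^(3t)cos(4t)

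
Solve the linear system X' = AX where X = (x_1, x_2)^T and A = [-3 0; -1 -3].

x_1(t) = C_2e^(-3t), x_2(t) = -C_1e^(-3t) - C_2te^(-3t) - C_2e^(-3t)

Coefficient matrix A = [[-3, 0], [-1, -3]].
Characteristic polynomial det(A - λI) = λ^2 + 6λ + 9 = 0.
Single eigenvalue λ = -3 with algebraic multiplicity 2.
Eigenvector v = (0,-1); generalized eigenvector w with (A-λI)w=v is (1,-1).
General solution: e^(-3t)[C_1·v + C_2·(t·v + w)].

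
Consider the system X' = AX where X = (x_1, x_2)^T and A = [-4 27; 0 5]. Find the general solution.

Coefficient matrix A = [[-4, 27], [0, 5]].
Characteristic polynomial det(A - λI) = λ^2 - λ - 20 = 0.
Eigenvalues λ = 5, -4.
For λ=5: (A-λI) row 1 is [-9, 27], so an eigenvector is (3, 1).
For λ=-4: (A-λI) row 1 is [0, 27], so an eigenvector is (1, 0).
General solution: K_1e^(5t)(3,1) + K_2e^(-4t)(1,0).

x_1(t) = 3K_1e^(5t) + K_2e^(-4t), x_2(t) = K_1e^(5t)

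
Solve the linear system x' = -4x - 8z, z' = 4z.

Coefficient matrix A = [[-4, -8], [0, 4]].
Characteristic polynomial det(A - λI) = λ^2 - 16 = 0.
Eigenvalues λ = 4, -4.
For λ=4: (A-λI) row 1 is [-8, -8], so an eigenvector is (1, -1).
For λ=-4: (A-λI) row 1 is [0, -8], so an eigenvector is (1, 0).
General solution: K_1e^(4t)(1,-1) + K_2e^(-4t)(1,0).

x(t) = K_1e^(4t) + K_2e^(-4t), z(t) = -K_1e^(4t)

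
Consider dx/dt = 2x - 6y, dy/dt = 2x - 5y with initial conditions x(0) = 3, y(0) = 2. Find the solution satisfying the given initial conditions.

x(t) = 3e^(-2t), y(t) = 2e^(-2t)

Coefficient matrix A = [[2, -6], [2, -5]].
Characteristic polynomial det(A - λI) = λ^2 + 3λ + 2 = 0.
Eigenvalues λ = -1, -2.
For λ=-1: (A-λI) row 1 is [3, -6], so an eigenvector is (2, 1).
For λ=-2: (A-λI) row 1 is [4, -6], so an eigenvector is (3, 2).
General solution: c_1e^(-t)(2,1) + c_2e^(-2t)(3,2).
Applying x(0)=3, y(0)=2 gives c_1=0, c_2=1.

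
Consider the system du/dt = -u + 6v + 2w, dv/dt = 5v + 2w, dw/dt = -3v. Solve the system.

u(t) = c_1e^(-t) + c_2e^(3t) - 2c_3e^(2t), v(t) = c_2e^(3t) - 2c_3e^(2t), w(t) = -c_2e^(3t) + 3c_3e^(2t)

Coefficient matrix A = [[-1, 6, 2], [0, 5, 2], [0, -3, 0]].
det(A - λI) = 0 gives eigenvalues λ = -1, 3, 2.
For λ=-1: eigenvector (1,0,0).
For λ=3: eigenvector (1,1,-1).
For λ=2: eigenvector (-2,-2,3).
General solution: c_1e^(-t)(1,0,0) + c_2e^(3t)(1,1,-1) + c_3e^(2t)(-2,-2,3).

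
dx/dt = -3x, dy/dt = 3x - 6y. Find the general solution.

Coefficient matrix A = [[-3, 0], [3, -6]].
Characteristic polynomial det(A - λI) = λ^2 + 9λ + 18 = 0.
Eigenvalues λ = -6, -3.
For λ=-6: (A-λI) row 1 is [3, 0], so an eigenvector is (0, -1).
For λ=-3: (A-λI) row 2 is [3, -3], so an eigenvector is (1, 1).
General solution: K_1e^(-6t)(0,-1) + K_2e^(-3t)(1,1).

x(t) = K_2e^(-3t), y(t) = -K_1e^(-6t) + K_2e^(-3t)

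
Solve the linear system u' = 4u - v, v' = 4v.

u(t) = -C_1e^(4t) - C_2te^(4t) + 3C_2e^(4t), v(t) = C_2e^(4t)

Coefficient matrix A = [[4, -1], [0, 4]].
Characteristic polynomial det(A - λI) = λ^2 - 8λ + 16 = 0.
Single eigenvalue λ = 4 with algebraic multiplicity 2.
Eigenvector v = (-1,0); generalized eigenvector w with (A-λI)w=v is (3,1).
General solution: e^(4t)[C_1·v + C_2·(t·v + w)].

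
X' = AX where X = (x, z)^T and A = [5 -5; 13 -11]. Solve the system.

x(t) = -c_1e^(-3t)sin(t) - 2c_1e^(-3t)cos(t) - 2c_2e^(-3t)sin(t) + c_2e^(-3t)cos(t), z(t) = -2c_1e^(-3t)sin(t) - 3c_1e^(-3t)cos(t) - 3c_2e^(-3t)sin(t) + 2c_2e^(-3t)cos(t)

Coefficient matrix A = [[5, -5], [13, -11]].
Characteristic polynomial det(A - λI) = λ^2 + 6λ + 10 = 0.
Eigenvalues λ = -3 ± i (complex conjugate pair).
For λ=-3+i: an eigenvector is (-2,-3) - i(-1,-2) = (-2 + i, -3 + 2i).
A real fundamental pair from Re and Im of e^((-3+i)t)v: X_1 = e^(-3t)(cos(t)·(-2,-3) + sin(t)·(-1,-2)), X_2 = e^(-3t)(sin(t)·(-2,-3) - cos(t)·(-1,-2)).
General solution: c_1X_1 + c_2X_2.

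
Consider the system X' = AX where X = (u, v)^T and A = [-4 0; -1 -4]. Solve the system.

Coefficient matrix A = [[-4, 0], [-1, -4]].
Characteristic polynomial det(A - λI) = λ^2 + 8λ + 16 = 0.
Single eigenvalue λ = -4 with algebraic multiplicity 2.
Eigenvector v = (0,-1); generalized eigenvector w with (A-λI)w=v is (1,3).
General solution: e^(-4t)[c_1·v + c_2·(t·v + w)].

u(t) = c_2e^(-4t), v(t) = -c_1e^(-4t) - c_2te^(-4t) + 3c_2e^(-4t)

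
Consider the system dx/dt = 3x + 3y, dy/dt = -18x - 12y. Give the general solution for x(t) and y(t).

Coefficient matrix A = [[3, 3], [-18, -12]].
Characteristic polynomial det(A - λI) = λ^2 + 9λ + 18 = 0.
Eigenvalues λ = -6, -3.
For λ=-6: (A-λI) row 1 is [9, 3], so an eigenvector is (1, -3).
For λ=-3: (A-λI) row 1 is [6, 3], so an eigenvector is (-1, 2).
General solution: c_1e^(-6t)(1,-3) + c_2e^(-3t)(-1,2).

x(t) = c_1e^(-6t) - c_2e^(-3t), y(t) = -3c_1e^(-6t) + 2c_2e^(-3t)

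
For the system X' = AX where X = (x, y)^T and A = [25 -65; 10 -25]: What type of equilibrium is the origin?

center

A = [[25,-65],[10,-25]]; det(A-λI) = λ^2 + 25.
λ = 0 ± 5i: zero real part.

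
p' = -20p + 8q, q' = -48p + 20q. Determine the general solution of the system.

p(t) = C_1e^(4t) - C_2e^(-4t), q(t) = 3C_1e^(4t) - 2C_2e^(-4t)

Coefficient matrix A = [[-20, 8], [-48, 20]].
Characteristic polynomial det(A - λI) = λ^2 - 16 = 0.
Eigenvalues λ = 4, -4.
For λ=4: (A-λI) row 1 is [-24, 8], so an eigenvector is (1, 3).
For λ=-4: (A-λI) row 1 is [-16, 8], so an eigenvector is (-1, -2).
General solution: C_1e^(4t)(1,3) + C_2e^(-4t)(-1,-2).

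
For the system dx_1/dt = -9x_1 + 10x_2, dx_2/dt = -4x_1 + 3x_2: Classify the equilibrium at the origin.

stable spiral

A = [[-9,10],[-4,3]]; det(A-λI) = λ^2 + 6λ + 13.
λ = -3 ± 2i: negative real part.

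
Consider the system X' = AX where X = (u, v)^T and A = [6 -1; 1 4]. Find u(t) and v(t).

u(t) = c_1e^(5t) + c_2te^(5t) - c_2e^(5t), v(t) = c_1e^(5t) + c_2te^(5t) - 2c_2e^(5t)

Coefficient matrix A = [[6, -1], [1, 4]].
Characteristic polynomial det(A - λI) = λ^2 - 10λ + 25 = 0.
Single eigenvalue λ = 5 with algebraic multiplicity 2.
Eigenvector v = (1,1); generalized eigenvector w with (A-λI)w=v is (-1,-2).
General solution: e^(5t)[c_1·v + c_2·(t·v + w)].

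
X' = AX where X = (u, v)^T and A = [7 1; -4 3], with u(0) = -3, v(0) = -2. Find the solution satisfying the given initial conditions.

Coefficient matrix A = [[7, 1], [-4, 3]].
Characteristic polynomial det(A - λI) = λ^2 - 10λ + 25 = 0.
Single eigenvalue λ = 5 with algebraic multiplicity 2.
Eigenvector v = (1,-2); generalized eigenvector w with (A-λI)w=v is (0,1).
General solution: e^(5t)[c_1·v + c_2·(t·v + w)].
Applying u(0)=-3, v(0)=-2 gives c_1=-3, c_2=-8.

u(t) = -8te^(5t) - 3e^(5t), v(t) = 16te^(5t) - 2e^(5t)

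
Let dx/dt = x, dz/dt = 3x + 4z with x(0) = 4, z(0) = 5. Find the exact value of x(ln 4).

A = [[1,0],[3,4]]; eigenvalues λ = 1, 4.
Eigenvectors: (-1,1) for λ=1, (0,-1) for λ=4.
From the initial condition, c_1 = -4, c_2 = -9.
x(ln 4) = (-4)(4^1)(-1) + (-9)(4^4)(0) = 16.

16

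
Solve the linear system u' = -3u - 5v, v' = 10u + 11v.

u(t) = c_1e^(4t)sin(t) + 2c_1e^(4t)cos(t) + 2c_2e^(4t)sin(t) - c_2e^(4t)cos(t), v(t) = -c_1e^(4t)sin(t) - 3c_1e^(4t)cos(t) - 3c_2e^(4t)sin(t) + c_2e^(4t)cos(t)

Coefficient matrix A = [[-3, -5], [10, 11]].
Characteristic polynomial det(A - λI) = λ^2 - 8λ + 17 = 0.
Eigenvalues λ = 4 ± i (complex conjugate pair).
For λ=4+i: an eigenvector is (2,-3) - i(1,-1) = (2 - i, -3 + i).
A real fundamental pair from Re and Im of e^((4+i)t)v: X_1 = e^(4t)(cos(t)·(2,-3) + sin(t)·(1,-1)), X_2 = e^(4t)(sin(t)·(2,-3) - cos(t)·(1,-1)).
General solution: c_1X_1 + c_2X_2.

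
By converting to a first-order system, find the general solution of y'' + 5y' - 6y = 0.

Let x_1 = y, x_2 = y'. Then x_1' = x_2 and x_2' = 6x_1 - 5x_2.
A = [[0,1],[6,-5]]; det(A-λI) = λ^2 + 5λ - 6.
Eigenvalues λ = -6, 1 with eigenvectors (1,-6), (1,1).

y(t) = K_1e^(-6t) + K_2e^(t)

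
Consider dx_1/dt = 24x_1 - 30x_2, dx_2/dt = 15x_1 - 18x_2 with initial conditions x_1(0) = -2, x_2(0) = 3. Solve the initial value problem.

Coefficient matrix A = [[24, -30], [15, -18]].
Characteristic polynomial det(A - λI) = λ^2 - 6λ + 18 = 0.
Eigenvalues λ = 3 ± 3i (complex conjugate pair).
For λ=3+3i: an eigenvector is (1,1) - i(-3,-2) = (1 + 3i, 1 + 2i).
A real fundamental pair from Re and Im of e^((3+3i)t)v: X_1 = e^(3t)(cos(3t)·(1,1) + sin(3t)·(-3,-2)), X_2 = e^(3t)(sin(3t)·(1,1) - cos(3t)·(-3,-2)).
General solution: K_1X_1 + K_2X_2.
Applying x_1(0)=-2, x_2(0)=3 gives K_1=13, K_2=-5.

x_1(t) = -44e^(3t)sin(3t) - 2e^(3t)cos(3t), x_2(t) = -31e^(3t)sin(3t) + 3e^(3t)cos(3t)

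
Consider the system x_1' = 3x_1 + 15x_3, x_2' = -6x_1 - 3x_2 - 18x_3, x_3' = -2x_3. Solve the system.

x_1(t) = C_1e^(3t) - 3C_3e^(-2t), x_2(t) = -C_1e^(3t) + C_2e^(-3t), x_3(t) = C_3e^(-2t)

Coefficient matrix A = [[3, 0, 15], [-6, -3, -18], [0, 0, -2]].
det(A - λI) = 0 gives eigenvalues λ = 3, -3, -2.
For λ=3: eigenvector (1,-1,0).
For λ=-3: eigenvector (0,1,0).
For λ=-2: eigenvector (-3,0,1).
General solution: C_1e^(3t)(1,-1,0) + C_2e^(-3t)(0,1,0) + C_3e^(-2t)(-3,0,1).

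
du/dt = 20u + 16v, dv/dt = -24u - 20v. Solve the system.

Coefficient matrix A = [[20, 16], [-24, -20]].
Characteristic polynomial det(A - λI) = λ^2 - 16 = 0.
Eigenvalues λ = 4, -4.
For λ=4: (A-λI) row 1 is [16, 16], so an eigenvector is (-1, 1).
For λ=-4: (A-λI) row 1 is [24, 16], so an eigenvector is (-2, 3).
General solution: C_1e^(4t)(-1,1) + C_2e^(-4t)(-2,3).

u(t) = -C_1e^(4t) - 2C_2e^(-4t), v(t) = C_1e^(4t) + 3C_2e^(-4t)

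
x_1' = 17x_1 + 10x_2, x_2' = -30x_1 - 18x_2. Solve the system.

Coefficient matrix A = [[17, 10], [-30, -18]].
Characteristic polynomial det(A - λI) = λ^2 + λ - 6 = 0.
Eigenvalues λ = 2, -3.
For λ=2: (A-λI) row 1 is [15, 10], so an eigenvector is (-2, 3).
For λ=-3: (A-λI) row 1 is [20, 10], so an eigenvector is (-1, 2).
General solution: K_1e^(2t)(-2,3) + K_2e^(-3t)(-1,2).

x_1(t) = -2K_1e^(2t) - K_2e^(-3t), x_2(t) = 3K_1e^(2t) + 2K_2e^(-3t)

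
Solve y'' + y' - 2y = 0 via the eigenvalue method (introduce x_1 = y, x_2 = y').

Let x_1 = y, x_2 = y'. Then x_1' = x_2 and x_2' = 2x_1 - x_2.
A = [[0,1],[2,-1]]; det(A-λI) = λ^2 + λ - 2.
Eigenvalues λ = -2, 1 with eigenvectors (1,-2), (1,1).

y(t) = K_1e^(-2t) + K_2e^(t)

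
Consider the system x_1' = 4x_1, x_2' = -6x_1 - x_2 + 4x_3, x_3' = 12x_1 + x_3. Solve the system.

x_1(t) = C_1e^(4t), x_2(t) = 2C_1e^(4t) + C_2e^(-t) + 2C_3e^(t), x_3(t) = 4C_1e^(4t) + C_3e^(t)

Coefficient matrix A = [[4, 0, 0], [-6, -1, 4], [12, 0, 1]].
det(A - λI) = 0 gives eigenvalues λ = 4, -1, 1.
For λ=4: eigenvector (1,2,4).
For λ=-1: eigenvector (0,1,0).
For λ=1: eigenvector (0,2,1).
General solution: C_1e^(4t)(1,2,4) + C_2e^(-t)(0,1,0) + C_3e^(t)(0,2,1).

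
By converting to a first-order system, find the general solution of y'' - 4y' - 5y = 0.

y(t) = C_1e^(-t) + C_2e^(5t)

Let x_1 = y, x_2 = y'. Then x_1' = x_2 and x_2' = 5x_1 + 4x_2.
A = [[0,1],[5,4]]; det(A-λI) = λ^2 - 4λ - 5.
Eigenvalues λ = -1, 5 with eigenvectors (1,-1), (1,5).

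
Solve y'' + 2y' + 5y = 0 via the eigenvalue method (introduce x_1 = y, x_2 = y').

y(t) = c_1e^(-t)cos(2t) + c_2e^(-t)sin(2t)

Let x_1 = y, x_2 = y'. Then x_1' = x_2 and x_2' = -5x_1 - 2x_2.
A = [[0,1],[-5,-2]]; det(A-λI) = λ^2 + 2λ + 5.
Eigenvalues λ = -1 ± 2i.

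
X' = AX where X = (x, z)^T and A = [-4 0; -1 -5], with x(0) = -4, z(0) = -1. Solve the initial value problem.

Coefficient matrix A = [[-4, 0], [-1, -5]].
Characteristic polynomial det(A - λI) = λ^2 + 9λ + 20 = 0.
Eigenvalues λ = -5, -4.
For λ=-5: (A-λI) row 1 is [1, 0], so an eigenvector is (0, -1).
For λ=-4: (A-λI) row 2 is [-1, -1], so an eigenvector is (-1, 1).
General solution: c_1e^(-5t)(0,-1) + c_2e^(-4t)(-1,1).
Applying x(0)=-4, z(0)=-1 gives c_1=5, c_2=4.

x(t) = -4e^(-4t), z(t) = 4e^(-4t) - 5e^(-5t)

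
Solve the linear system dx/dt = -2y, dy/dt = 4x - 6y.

x(t) = c_1e^(-4t) + c_2e^(-2t), y(t) = 2c_1e^(-4t) + c_2e^(-2t)

Coefficient matrix A = [[0, -2], [4, -6]].
Characteristic polynomial det(A - λI) = λ^2 + 6λ + 8 = 0.
Eigenvalues λ = -4, -2.
For λ=-4: (A-λI) row 1 is [4, -2], so an eigenvector is (1, 2).
For λ=-2: (A-λI) row 1 is [2, -2], so an eigenvector is (1, 1).
General solution: c_1e^(-4t)(1,2) + c_2e^(-2t)(1,1).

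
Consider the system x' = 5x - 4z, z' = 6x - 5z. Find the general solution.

Coefficient matrix A = [[5, -4], [6, -5]].
Characteristic polynomial det(A - λI) = λ^2 - 1 = 0.
Eigenvalues λ = -1, 1.
For λ=-1: (A-λI) row 1 is [6, -4], so an eigenvector is (-2, -3).
For λ=1: (A-λI) row 1 is [4, -4], so an eigenvector is (1, 1).
General solution: K_1e^(-t)(-2,-3) + K_2e^(t)(1,1).

x(t) = -2K_1e^(-t) + K_2e^(t), z(t) = -3K_1e^(-t) + K_2e^(t)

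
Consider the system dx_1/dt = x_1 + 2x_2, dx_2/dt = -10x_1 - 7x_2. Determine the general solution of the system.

x_1(t) = K_1e^(-3t)sin(2t) - K_2e^(-3t)cos(2t), x_2(t) = -2K_1e^(-3t)sin(2t) + K_1e^(-3t)cos(2t) + K_2e^(-3t)sin(2t) + 2K_2e^(-3t)cos(2t)

Coefficient matrix A = [[1, 2], [-10, -7]].
Characteristic polynomial det(A - λI) = λ^2 + 6λ + 13 = 0.
Eigenvalues λ = -3 ± 2i (complex conjugate pair).
For λ=-3+2i: an eigenvector is (0,1) - i(1,-2) = (0 - i, 1 + 2i).
A real fundamental pair from Re and Im of e^((-3+2i)t)v: X_1 = e^(-3t)(cos(2t)·(0,1) + sin(2t)·(1,-2)), X_2 = e^(-3t)(sin(2t)·(0,1) - cos(2t)·(1,-2)).
General solution: K_1X_1 + K_2X_2.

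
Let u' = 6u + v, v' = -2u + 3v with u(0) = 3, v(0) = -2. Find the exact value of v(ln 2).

-96

A = [[6,1],[-2,3]]; eigenvalues λ = 4, 5.
Eigenvectors: (-1,2) for λ=4, (-1,1) for λ=5.
From the initial condition, c_1 = 1, c_2 = -4.
v(ln 2) = (1)(2^4)(2) + (-4)(2^5)(1) = -96.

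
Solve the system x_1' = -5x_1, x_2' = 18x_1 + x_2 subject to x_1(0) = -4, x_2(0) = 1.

x_1(t) = -4e^(-5t), x_2(t) = -11e^(t) + 12e^(-5t)

Coefficient matrix A = [[-5, 0], [18, 1]].
Characteristic polynomial det(A - λI) = λ^2 + 4λ - 5 = 0.
Eigenvalues λ = -5, 1.
For λ=-5: (A-λI) row 2 is [18, 6], so an eigenvector is (1, -3).
For λ=1: (A-λI) row 1 is [-6, 0], so an eigenvector is (0, 1).
General solution: C_1e^(-5t)(1,-3) + C_2e^(t)(0,1).
Applying x_1(0)=-4, x_2(0)=1 gives C_1=-4, C_2=-11.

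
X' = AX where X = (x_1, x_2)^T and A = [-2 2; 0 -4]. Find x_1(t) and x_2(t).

x_1(t) = C_1e^(-2t) + C_2e^(-4t), x_2(t) = -C_2e^(-4t)

Coefficient matrix A = [[-2, 2], [0, -4]].
Characteristic polynomial det(A - λI) = λ^2 + 6λ + 8 = 0.
Eigenvalues λ = -2, -4.
For λ=-2: (A-λI) row 1 is [0, 2], so an eigenvector is (1, 0).
For λ=-4: (A-λI) row 1 is [2, 2], so an eigenvector is (1, -1).
General solution: C_1e^(-2t)(1,0) + C_2e^(-4t)(1,-1).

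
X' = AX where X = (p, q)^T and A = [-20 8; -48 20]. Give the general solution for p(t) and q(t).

Coefficient matrix A = [[-20, 8], [-48, 20]].
Characteristic polynomial det(A - λI) = λ^2 - 16 = 0.
Eigenvalues λ = 4, -4.
For λ=4: (A-λI) row 1 is [-24, 8], so an eigenvector is (-1, -3).
For λ=-4: (A-λI) row 1 is [-16, 8], so an eigenvector is (1, 2).
General solution: c_1e^(4t)(-1,-3) + c_2e^(-4t)(1,2).

p(t) = -c_1e^(4t) + c_2e^(-4t), q(t) = -3c_1e^(4t) + 2c_2e^(-4t)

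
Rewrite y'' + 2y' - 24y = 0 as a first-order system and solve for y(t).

Let x_1 = y, x_2 = y'. Then x_1' = x_2 and x_2' = 24x_1 - 2x_2.
A = [[0,1],[24,-2]]; det(A-λI) = λ^2 + 2λ - 24.
Eigenvalues λ = -6, 4 with eigenvectors (1,-6), (1,4).

y(t) = K_1e^(-6t) + K_2e^(4t)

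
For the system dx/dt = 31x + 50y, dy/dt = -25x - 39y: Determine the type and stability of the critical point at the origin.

stable spiral

A = [[31,50],[-25,-39]]; det(A-λI) = λ^2 + 8λ + 41.
λ = -4 ± 5i: negative real part.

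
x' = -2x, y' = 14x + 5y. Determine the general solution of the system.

Coefficient matrix A = [[-2, 0], [14, 5]].
Characteristic polynomial det(A - λI) = λ^2 - 3λ - 10 = 0.
Eigenvalues λ = 5, -2.
For λ=5: (A-λI) row 1 is [-7, 0], so an eigenvector is (0, -1).
For λ=-2: (A-λI) row 2 is [14, 7], so an eigenvector is (-1, 2).
General solution: K_1e^(5t)(0,-1) + K_2e^(-2t)(-1,2).

x(t) = -K_2e^(-2t), y(t) = -K_1e^(5t) + 2K_2e^(-2t)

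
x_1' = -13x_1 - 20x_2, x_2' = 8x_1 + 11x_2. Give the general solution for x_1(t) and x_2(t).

x_1(t) = -K_1e^(-t)sin(4t) + 2K_1e^(-t)cos(4t) + 2K_2e^(-t)sin(4t) + K_2e^(-t)cos(4t), x_2(t) = K_1e^(-t)sin(4t) - K_1e^(-t)cos(4t) - K_2e^(-t)sin(4t) - K_2e^(-t)cos(4t)

Coefficient matrix A = [[-13, -20], [8, 11]].
Characteristic polynomial det(A - λI) = λ^2 + 2λ + 17 = 0.
Eigenvalues λ = -1 ± 4i (complex conjugate pair).
For λ=-1+4i: an eigenvector is (2,-1) - i(-1,1) = (2 + i, -1 - i).
A real fundamental pair from Re and Im of e^((-1+4i)t)v: X_1 = e^(-t)(cos(4t)·(2,-1) + sin(4t)·(-1,1)), X_2 = e^(-t)(sin(4t)·(2,-1) - cos(4t)·(-1,1)).
General solution: K_1X_1 + K_2X_2.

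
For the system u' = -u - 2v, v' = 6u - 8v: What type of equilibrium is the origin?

stable node

A = [[-1,-2],[6,-8]]; det(A-λI) = λ^2 + 9λ + 20.
λ = -5, -4: both negative.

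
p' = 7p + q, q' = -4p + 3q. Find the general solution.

p(t) = c_1e^(5t) + c_2te^(5t), q(t) = -2c_1e^(5t) - 2c_2te^(5t) + c_2e^(5t)

Coefficient matrix A = [[7, 1], [-4, 3]].
Characteristic polynomial det(A - λI) = λ^2 - 10λ + 25 = 0.
Single eigenvalue λ = 5 with algebraic multiplicity 2.
Eigenvector v = (1,-2); generalized eigenvector w with (A-λI)w=v is (0,1).
General solution: e^(5t)[c_1·v + c_2·(t·v + w)].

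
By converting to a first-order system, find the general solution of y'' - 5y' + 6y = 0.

y(t) = C_1e^(3t) + C_2e^(2t)

Let x_1 = y, x_2 = y'. Then x_1' = x_2 and x_2' = -6x_1 + 5x_2.
A = [[0,1],[-6,5]]; det(A-λI) = λ^2 - 5λ + 6.
Eigenvalues λ = 3, 2 with eigenvectors (1,3), (1,2).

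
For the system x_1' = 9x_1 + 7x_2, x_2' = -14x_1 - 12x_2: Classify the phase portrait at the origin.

A = [[9,7],[-14,-12]]; det(A-λI) = λ^2 + 3λ - 10.
λ = 2, -5: opposite signs.

saddle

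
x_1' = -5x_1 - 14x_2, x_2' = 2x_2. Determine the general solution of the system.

Coefficient matrix A = [[-5, -14], [0, 2]].
Characteristic polynomial det(A - λI) = λ^2 + 3λ - 10 = 0.
Eigenvalues λ = 2, -5.
For λ=2: (A-λI) row 1 is [-7, -14], so an eigenvector is (2, -1).
For λ=-5: (A-λI) row 1 is [0, -14], so an eigenvector is (1, 0).
General solution: C_1e^(2t)(2,-1) + C_2e^(-5t)(1,0).

x_1(t) = 2C_1e^(2t) + C_2e^(-5t), x_2(t) = -C_1e^(2t)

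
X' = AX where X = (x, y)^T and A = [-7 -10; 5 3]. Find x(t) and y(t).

x(t) = C_1e^(-2t)sin(5t) - C_1e^(-2t)cos(5t) - C_2e^(-2t)sin(5t) - C_2e^(-2t)cos(5t), y(t) = -C_1e^(-2t)sin(5t) + C_2e^(-2t)cos(5t)

Coefficient matrix A = [[-7, -10], [5, 3]].
Characteristic polynomial det(A - λI) = λ^2 + 4λ + 29 = 0.
Eigenvalues λ = -2 ± 5i (complex conjugate pair).
For λ=-2+5i: an eigenvector is (-1,0) - i(1,-1) = (-1 - i, 0 + i).
A real fundamental pair from Re and Im of e^((-2+5i)t)v: X_1 = e^(-2t)(cos(5t)·(-1,0) + sin(5t)·(1,-1)), X_2 = e^(-2t)(sin(5t)·(-1,0) - cos(5t)·(1,-1)).
General solution: C_1X_1 + C_2X_2.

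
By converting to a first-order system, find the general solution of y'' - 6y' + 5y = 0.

y(t) = c_1e^(t) + c_2e^(5t)

Let x_1 = y, x_2 = y'. Then x_1' = x_2 and x_2' = -5x_1 + 6x_2.
A = [[0,1],[-5,6]]; det(A-λI) = λ^2 - 6λ + 5.
Eigenvalues λ = 1, 5 with eigenvectors (1,1), (1,5).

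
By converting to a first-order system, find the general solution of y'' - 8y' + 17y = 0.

y(t) = K_1e^(4t)cos(t) + K_2e^(4t)sin(t)

Let x_1 = y, x_2 = y'. Then x_1' = x_2 and x_2' = -17x_1 + 8x_2.
A = [[0,1],[-17,8]]; det(A-λI) = λ^2 - 8λ + 17.
Eigenvalues λ = 4 ± i.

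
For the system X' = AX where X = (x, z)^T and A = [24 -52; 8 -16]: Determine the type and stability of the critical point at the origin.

A = [[24,-52],[8,-16]]; det(A-λI) = λ^2 - 8λ + 32.
λ = 4 ± 4i: positive real part.

unstable spiral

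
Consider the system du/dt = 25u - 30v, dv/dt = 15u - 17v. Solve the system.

u(t) = 3C_1e^(4t)sin(3t) - C_1e^(4t)cos(3t) - C_2e^(4t)sin(3t) - 3C_2e^(4t)cos(3t), v(t) = 2C_1e^(4t)sin(3t) - C_1e^(4t)cos(3t) - C_2e^(4t)sin(3t) - 2C_2e^(4t)cos(3t)

Coefficient matrix A = [[25, -30], [15, -17]].
Characteristic polynomial det(A - λI) = λ^2 - 8λ + 25 = 0.
Eigenvalues λ = 4 ± 3i (complex conjugate pair).
For λ=4+3i: an eigenvector is (-1,-1) - i(3,2) = (-1 - 3i, -1 - 2i).
A real fundamental pair from Re and Im of e^((4+3i)t)v: X_1 = e^(4t)(cos(3t)·(-1,-1) + sin(3t)·(3,2)), X_2 = e^(4t)(sin(3t)·(-1,-1) - cos(3t)·(3,2)).
General solution: C_1X_1 + C_2X_2.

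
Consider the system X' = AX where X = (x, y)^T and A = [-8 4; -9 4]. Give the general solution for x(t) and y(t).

Coefficient matrix A = [[-8, 4], [-9, 4]].
Characteristic polynomial det(A - λI) = λ^2 + 4λ + 4 = 0.
Single eigenvalue λ = -2 with algebraic multiplicity 2.
Eigenvector v = (-2,-3); generalized eigenvector w with (A-λI)w=v is (-1,-2).
General solution: e^(-2t)[K_1·v + K_2·(t·v + w)].

x(t) = -2K_1e^(-2t) - 2K_2te^(-2t) - K_2e^(-2t), y(t) = -3K_1e^(-2t) - 3K_2te^(-2t) - 2K_2e^(-2t)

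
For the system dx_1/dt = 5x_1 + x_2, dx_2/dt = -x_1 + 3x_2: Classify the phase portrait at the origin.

unstable improper node

A = [[5,1],[-1,3]]; det(A-λI) = λ^2 - 8λ + 16.
repeated λ = 4 with a single eigenvector.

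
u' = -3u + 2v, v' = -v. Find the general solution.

Coefficient matrix A = [[-3, 2], [0, -1]].
Characteristic polynomial det(A - λI) = λ^2 + 4λ + 3 = 0.
Eigenvalues λ = -1, -3.
For λ=-1: (A-λI) row 1 is [-2, 2], so an eigenvector is (-1, -1).
For λ=-3: (A-λI) row 1 is [0, 2], so an eigenvector is (1, 0).
General solution: K_1e^(-t)(-1,-1) + K_2e^(-3t)(1,0).

u(t) = -K_1e^(-t) + K_2e^(-3t), v(t) = -K_1e^(-t)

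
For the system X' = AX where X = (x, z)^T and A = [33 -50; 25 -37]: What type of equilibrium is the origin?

A = [[33,-50],[25,-37]]; det(A-λI) = λ^2 + 4λ + 29.
λ = -2 ± 5i: negative real part.

stable spiral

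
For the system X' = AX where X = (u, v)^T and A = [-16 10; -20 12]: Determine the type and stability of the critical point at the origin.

A = [[-16,10],[-20,12]]; det(A-λI) = λ^2 + 4λ + 8.
λ = -2 ± 2i: negative real part.

stable spiral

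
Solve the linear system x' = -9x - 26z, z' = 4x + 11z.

x(t) = -2C_1e^(t)sin(2t) + 3C_1e^(t)cos(2t) + 3C_2e^(t)sin(2t) + 2C_2e^(t)cos(2t), z(t) = C_1e^(t)sin(2t) - C_1e^(t)cos(2t) - C_2e^(t)sin(2t) - C_2e^(t)cos(2t)

Coefficient matrix A = [[-9, -26], [4, 11]].
Characteristic polynomial det(A - λI) = λ^2 - 2λ + 5 = 0.
Eigenvalues λ = 1 ± 2i (complex conjugate pair).
For λ=1+2i: an eigenvector is (3,-1) - i(-2,1) = (3 + 2i, -1 - i).
A real fundamental pair from Re and Im of e^((1+2i)t)v: X_1 = e^(t)(cos(2t)·(3,-1) + sin(2t)·(-2,1)), X_2 = e^(t)(sin(2t)·(3,-1) - cos(2t)·(-2,1)).
General solution: C_1X_1 + C_2X_2.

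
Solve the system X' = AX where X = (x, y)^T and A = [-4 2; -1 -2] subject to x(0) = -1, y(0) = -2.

x(t) = -3e^(-3t)sin(t) - e^(-3t)cos(t), y(t) = -e^(-3t)sin(t) - 2e^(-3t)cos(t)

Coefficient matrix A = [[-4, 2], [-1, -2]].
Characteristic polynomial det(A - λI) = λ^2 + 6λ + 10 = 0.
Eigenvalues λ = -3 ± i (complex conjugate pair).
For λ=-3+i: an eigenvector is (1,0) - i(-1,-1) = (1 + i, 0 + i).
A real fundamental pair from Re and Im of e^((-3+i)t)v: X_1 = e^(-3t)(cos(t)·(1,0) + sin(t)·(-1,-1)), X_2 = e^(-3t)(sin(t)·(1,0) - cos(t)·(-1,-1)).
General solution: c_1X_1 + c_2X_2.
Applying x(0)=-1, y(0)=-2 gives c_1=1, c_2=-2.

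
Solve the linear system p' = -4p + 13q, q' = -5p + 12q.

p(t) = 3c_1e^(4t)sin(t) - 2c_1e^(4t)cos(t) - 2c_2e^(4t)sin(t) - 3c_2e^(4t)cos(t), q(t) = 2c_1e^(4t)sin(t) - c_1e^(4t)cos(t) - c_2e^(4t)sin(t) - 2c_2e^(4t)cos(t)

Coefficient matrix A = [[-4, 13], [-5, 12]].
Characteristic polynomial det(A - λI) = λ^2 - 8λ + 17 = 0.
Eigenvalues λ = 4 ± i (complex conjugate pair).
For λ=4+i: an eigenvector is (-2,-1) - i(3,2) = (-2 - 3i, -1 - 2i).
A real fundamental pair from Re and Im of e^((4+i)t)v: X_1 = e^(4t)(cos(t)·(-2,-1) + sin(t)·(3,2)), X_2 = e^(4t)(sin(t)·(-2,-1) - cos(t)·(3,2)).
General solution: c_1X_1 + c_2X_2.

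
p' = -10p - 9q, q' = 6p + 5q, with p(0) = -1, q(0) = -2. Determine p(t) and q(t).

Coefficient matrix A = [[-10, -9], [6, 5]].
Characteristic polynomial det(A - λI) = λ^2 + 5λ + 4 = 0.
Eigenvalues λ = -4, -1.
For λ=-4: (A-λI) row 1 is [-6, -9], so an eigenvector is (3, -2).
For λ=-1: (A-λI) row 1 is [-9, -9], so an eigenvector is (1, -1).
General solution: c_1e^(-4t)(3,-2) + c_2e^(-t)(1,-1).
Applying p(0)=-1, q(0)=-2 gives c_1=-3, c_2=8.

p(t) = 8e^(-t) - 9e^(-4t), q(t) = -8e^(-t) + 6e^(-4t)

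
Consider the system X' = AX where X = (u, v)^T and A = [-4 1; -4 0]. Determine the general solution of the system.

Coefficient matrix A = [[-4, 1], [-4, 0]].
Characteristic polynomial det(A - λI) = λ^2 + 4λ + 4 = 0.
Single eigenvalue λ = -2 with algebraic multiplicity 2.
Eigenvector v = (-1,-2); generalized eigenvector w with (A-λI)w=v is (1,1).
General solution: e^(-2t)[C_1·v + C_2·(t·v + w)].

u(t) = -C_1e^(-2t) - C_2te^(-2t) + C_2e^(-2t), v(t) = -2C_1e^(-2t) - 2C_2te^(-2t) + C_2e^(-2t)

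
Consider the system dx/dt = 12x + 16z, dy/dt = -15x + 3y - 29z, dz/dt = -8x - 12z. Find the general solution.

Coefficient matrix A = [[12, 0, 16], [-15, 3, -29], [-8, 0, -12]].
det(A - λI) = 0 gives eigenvalues λ = -4, 4, 3.
For λ=-4: eigenvector (1,-2,-1).
For λ=4: eigenvector (2,-1,-1).
For λ=3: eigenvector (0,1,0).
General solution: C_1e^(-4t)(1,-2,-1) + C_2e^(4t)(2,-1,-1) + C_3e^(3t)(0,1,0).

x(t) = C_1e^(-4t) + 2C_2e^(4t), y(t) = -2C_1e^(-4t) - C_2e^(4t) + C_3e^(3t), z(t) = -C_1e^(-4t) - C_2e^(4t)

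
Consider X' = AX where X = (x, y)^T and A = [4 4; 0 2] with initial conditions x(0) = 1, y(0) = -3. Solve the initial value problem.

Coefficient matrix A = [[4, 4], [0, 2]].
Characteristic polynomial det(A - λI) = λ^2 - 6λ + 8 = 0.
Eigenvalues λ = 2, 4.
For λ=2: (A-λI) row 1 is [2, 4], so an eigenvector is (-2, 1).
For λ=4: (A-λI) row 1 is [0, 4], so an eigenvector is (-1, 0).
General solution: c_1e^(2t)(-2,1) + c_2e^(4t)(-1,0).
Applying x(0)=1, y(0)=-3 gives c_1=-3, c_2=5.

x(t) = -5e^(4t) + 6e^(2t), y(t) = -3e^(2t)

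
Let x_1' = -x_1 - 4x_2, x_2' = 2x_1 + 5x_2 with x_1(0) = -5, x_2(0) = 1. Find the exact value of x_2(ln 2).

A = [[-1,-4],[2,5]]; eigenvalues λ = 3, 1.
Eigenvectors: (1,-1) for λ=3, (-2,1) for λ=1.
From the initial condition, c_1 = 3, c_2 = 4.
x_2(ln 2) = (3)(2^3)(-1) + (4)(2^1)(1) = -16.

-16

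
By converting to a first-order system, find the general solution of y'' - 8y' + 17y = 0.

y(t) = C_1e^(4t)cos(t) + C_2e^(4t)sin(t)

Let x_1 = y, x_2 = y'. Then x_1' = x_2 and x_2' = -17x_1 + 8x_2.
A = [[0,1],[-17,8]]; det(A-λI) = λ^2 - 8λ + 17.
Eigenvalues λ = 4 ± i.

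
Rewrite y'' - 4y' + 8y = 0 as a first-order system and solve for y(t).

Let x_1 = y, x_2 = y'. Then x_1' = x_2 and x_2' = -8x_1 + 4x_2.
A = [[0,1],[-8,4]]; det(A-λI) = λ^2 - 4λ + 8.
Eigenvalues λ = 2 ± 2i.

y(t) = c_1e^(2t)cos(2t) + c_2e^(2t)sin(2t)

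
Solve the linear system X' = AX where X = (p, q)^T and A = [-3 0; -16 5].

Coefficient matrix A = [[-3, 0], [-16, 5]].
Characteristic polynomial det(A - λI) = λ^2 - 2λ - 15 = 0.
Eigenvalues λ = 5, -3.
For λ=5: (A-λI) row 1 is [-8, 0], so an eigenvector is (0, 1).
For λ=-3: (A-λI) row 2 is [-16, 8], so an eigenvector is (1, 2).
General solution: K_1e^(5t)(0,1) + K_2e^(-3t)(1,2).

p(t) = K_2e^(-3t), q(t) = K_1e^(5t) + 2K_2e^(-3t)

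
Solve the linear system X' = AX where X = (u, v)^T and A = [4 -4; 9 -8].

Coefficient matrix A = [[4, -4], [9, -8]].
Characteristic polynomial det(A - λI) = λ^2 + 4λ + 4 = 0.
Single eigenvalue λ = -2 with algebraic multiplicity 2.
Eigenvector v = (2,3); generalized eigenvector w with (A-λI)w=v is (1,1).
General solution: e^(-2t)[K_1·v + K_2·(t·v + w)].

u(t) = 2K_1e^(-2t) + 2K_2te^(-2t) + K_2e^(-2t), v(t) = 3K_1e^(-2t) + 3K_2te^(-2t) + K_2e^(-2t)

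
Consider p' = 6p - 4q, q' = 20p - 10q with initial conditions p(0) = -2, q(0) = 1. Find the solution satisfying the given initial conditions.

p(t) = -5e^(-2t)sin(4t) - 2e^(-2t)cos(4t), q(t) = -12e^(-2t)sin(4t) + e^(-2t)cos(4t)

Coefficient matrix A = [[6, -4], [20, -10]].
Characteristic polynomial det(A - λI) = λ^2 + 4λ + 20 = 0.
Eigenvalues λ = -2 ± 4i (complex conjugate pair).
For λ=-2+4i: an eigenvector is (1,2) - i(0,1) = (1, 2 - i).
A real fundamental pair from Re and Im of e^((-2+4i)t)v: X_1 = e^(-2t)(cos(4t)·(1,2) + sin(4t)·(0,1)), X_2 = e^(-2t)(sin(4t)·(1,2) - cos(4t)·(0,1)).
General solution: C_1X_1 + C_2X_2.
Applying p(0)=-2, q(0)=1 gives C_1=-2, C_2=-5.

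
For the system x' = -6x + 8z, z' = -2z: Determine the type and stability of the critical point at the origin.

stable node

A = [[-6,8],[0,-2]]; det(A-λI) = λ^2 + 8λ + 12.
λ = -2, -6: both negative.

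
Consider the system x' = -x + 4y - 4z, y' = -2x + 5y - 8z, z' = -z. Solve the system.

Coefficient matrix A = [[-1, 4, -4], [-2, 5, -8], [0, 0, -1]].
det(A - λI) = 0 gives eigenvalues λ = 1, -1, 3.
For λ=1: eigenvector (2,1,0).
For λ=-1: eigenvector (-1,1,1).
For λ=3: eigenvector (1,1,0).
General solution: c_1e^(t)(2,1,0) + c_2e^(-t)(-1,1,1) + c_3e^(3t)(1,1,0).

x(t) = 2c_1e^(t) - c_2e^(-t) + c_3e^(3t), y(t) = c_1e^(t) + c_2e^(-t) + c_3e^(3t), z(t) = c_2e^(-t)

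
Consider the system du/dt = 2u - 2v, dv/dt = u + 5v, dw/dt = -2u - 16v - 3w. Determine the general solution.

u(t) = -K_2e^(4t) + 2K_3e^(3t), v(t) = K_2e^(4t) - K_3e^(3t), w(t) = K_1e^(-3t) - 2K_2e^(4t) + 2K_3e^(3t)

Coefficient matrix A = [[2, -2, 0], [1, 5, 0], [-2, -16, -3]].
det(A - λI) = 0 gives eigenvalues λ = -3, 4, 3.
For λ=-3: eigenvector (0,0,1).
For λ=4: eigenvector (-1,1,-2).
For λ=3: eigenvector (2,-1,2).
General solution: K_1e^(-3t)(0,0,1) + K_2e^(4t)(-1,1,-2) + K_3e^(3t)(2,-1,2).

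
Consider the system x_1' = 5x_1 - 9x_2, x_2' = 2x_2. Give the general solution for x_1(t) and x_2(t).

Coefficient matrix A = [[5, -9], [0, 2]].
Characteristic polynomial det(A - λI) = λ^2 - 7λ + 10 = 0.
Eigenvalues λ = 5, 2.
For λ=5: (A-λI) row 1 is [0, -9], so an eigenvector is (1, 0).
For λ=2: (A-λI) row 1 is [3, -9], so an eigenvector is (3, 1).
General solution: c_1e^(5t)(1,0) + c_2e^(2t)(3,1).

x_1(t) = c_1e^(5t) + 3c_2e^(2t), x_2(t) = c_2e^(2t)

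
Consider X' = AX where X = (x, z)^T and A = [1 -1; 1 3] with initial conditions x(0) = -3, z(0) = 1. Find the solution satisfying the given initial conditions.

Coefficient matrix A = [[1, -1], [1, 3]].
Characteristic polynomial det(A - λI) = λ^2 - 4λ + 4 = 0.
Single eigenvalue λ = 2 with algebraic multiplicity 2.
Eigenvector v = (1,-1); generalized eigenvector w with (A-λI)w=v is (2,-3).
General solution: e^(2t)[K_1·v + K_2·(t·v + w)].
Applying x(0)=-3, z(0)=1 gives K_1=-7, K_2=2.

x(t) = 2te^(2t) - 3e^(2t), z(t) = -2te^(2t) + e^(2t)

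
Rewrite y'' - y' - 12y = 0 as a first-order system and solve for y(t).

y(t) = K_1e^(4t) + K_2e^(-3t)

Let x_1 = y, x_2 = y'. Then x_1' = x_2 and x_2' = 12x_1 + x_2.
A = [[0,1],[12,1]]; det(A-λI) = λ^2 - λ - 12.
Eigenvalues λ = 4, -3 with eigenvectors (1,4), (1,-3).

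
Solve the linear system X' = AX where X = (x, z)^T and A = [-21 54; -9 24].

Coefficient matrix A = [[-21, 54], [-9, 24]].
Characteristic polynomial det(A - λI) = λ^2 - 3λ - 18 = 0.
Eigenvalues λ = -3, 6.
For λ=-3: (A-λI) row 1 is [-18, 54], so an eigenvector is (-3, -1).
For λ=6: (A-λI) row 1 is [-27, 54], so an eigenvector is (2, 1).
General solution: C_1e^(-3t)(-3,-1) + C_2e^(6t)(2,1).

x(t) = -3C_1e^(-3t) + 2C_2e^(6t), z(t) = -C_1e^(-3t) + C_2e^(6t)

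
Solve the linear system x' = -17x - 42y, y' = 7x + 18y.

Coefficient matrix A = [[-17, -42], [7, 18]].
Characteristic polynomial det(A - λI) = λ^2 - λ - 12 = 0.
Eigenvalues λ = -3, 4.
For λ=-3: (A-λI) row 1 is [-14, -42], so an eigenvector is (3, -1).
For λ=4: (A-λI) row 1 is [-21, -42], so an eigenvector is (2, -1).
General solution: K_1e^(-3t)(3,-1) + K_2e^(4t)(2,-1).

x(t) = 3K_1e^(-3t) + 2K_2e^(4t), y(t) = -K_1e^(-3t) - K_2e^(4t)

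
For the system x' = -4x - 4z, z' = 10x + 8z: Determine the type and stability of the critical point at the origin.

A = [[-4,-4],[10,8]]; det(A-λI) = λ^2 - 4λ + 8.
λ = 2 ± 2i: positive real part.

unstable spiral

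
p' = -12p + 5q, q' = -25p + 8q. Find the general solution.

p(t) = -K_1e^(-2t)sin(5t) + K_2e^(-2t)cos(5t), q(t) = -2K_1e^(-2t)sin(5t) - K_1e^(-2t)cos(5t) - K_2e^(-2t)sin(5t) + 2K_2e^(-2t)cos(5t)

Coefficient matrix A = [[-12, 5], [-25, 8]].
Characteristic polynomial det(A - λI) = λ^2 + 4λ + 29 = 0.
Eigenvalues λ = -2 ± 5i (complex conjugate pair).
For λ=-2+5i: an eigenvector is (0,-1) - i(-1,-2) = (0 + i, -1 + 2i).
A real fundamental pair from Re and Im of e^((-2+5i)t)v: X_1 = e^(-2t)(cos(5t)·(0,-1) + sin(5t)·(-1,-2)), X_2 = e^(-2t)(sin(5t)·(0,-1) - cos(5t)·(-1,-2)).
General solution: K_1X_1 + K_2X_2.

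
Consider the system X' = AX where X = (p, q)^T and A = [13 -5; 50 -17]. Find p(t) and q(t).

Coefficient matrix A = [[13, -5], [50, -17]].
Characteristic polynomial det(A - λI) = λ^2 + 4λ + 29 = 0.
Eigenvalues λ = -2 ± 5i (complex conjugate pair).
For λ=-2+5i: an eigenvector is (-1,-3) - i(0,-1) = (-1, -3 + i).
A real fundamental pair from Re and Im of e^((-2+5i)t)v: X_1 = e^(-2t)(cos(5t)·(-1,-3) + sin(5t)·(0,-1)), X_2 = e^(-2t)(sin(5t)·(-1,-3) - cos(5t)·(0,-1)).
General solution: C_1X_1 + C_2X_2.

p(t) = -C_1e^(-2t)cos(5t) - C_2e^(-2t)sin(5t), q(t) = -C_1e^(-2t)sin(5t) - 3C_1e^(-2t)cos(5t) - 3C_2e^(-2t)sin(5t) + C_2e^(-2t)cos(5t)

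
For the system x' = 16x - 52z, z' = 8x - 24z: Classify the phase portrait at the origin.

A = [[16,-52],[8,-24]]; det(A-λI) = λ^2 + 8λ + 32.
λ = -4 ± 4i: negative real part.

stable spiral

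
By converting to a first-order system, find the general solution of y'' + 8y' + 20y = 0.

Let x_1 = y, x_2 = y'. Then x_1' = x_2 and x_2' = -20x_1 - 8x_2.
A = [[0,1],[-20,-8]]; det(A-λI) = λ^2 + 8λ + 20.
Eigenvalues λ = -4 ± 2i.

y(t) = c_1e^(-4t)cos(2t) + c_2e^(-4t)sin(2t)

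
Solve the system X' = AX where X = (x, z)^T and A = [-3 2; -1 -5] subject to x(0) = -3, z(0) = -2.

x(t) = -7e^(-4t)sin(t) - 3e^(-4t)cos(t), z(t) = 5e^(-4t)sin(t) - 2e^(-4t)cos(t)

Coefficient matrix A = [[-3, 2], [-1, -5]].
Characteristic polynomial det(A - λI) = λ^2 + 8λ + 17 = 0.
Eigenvalues λ = -4 ± i (complex conjugate pair).
For λ=-4+i: an eigenvector is (-1,0) - i(-1,1) = (-1 + i, 0 - i).
A real fundamental pair from Re and Im of e^((-4+i)t)v: X_1 = e^(-4t)(cos(t)·(-1,0) + sin(t)·(-1,1)), X_2 = e^(-4t)(sin(t)·(-1,0) - cos(t)·(-1,1)).
General solution: c_1X_1 + c_2X_2.
Applying x(0)=-3, z(0)=-2 gives c_1=5, c_2=2.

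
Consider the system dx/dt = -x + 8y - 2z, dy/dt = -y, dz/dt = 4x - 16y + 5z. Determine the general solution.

Coefficient matrix A = [[-1, 8, -2], [0, -1, 0], [4, -16, 5]].
det(A - λI) = 0 gives eigenvalues λ = 1, -1, 3.
For λ=1: eigenvector (1,0,-1).
For λ=-1: eigenvector (-2,1,4).
For λ=3: eigenvector (-1,0,2).
General solution: K_1e^(t)(1,0,-1) + K_2e^(-t)(-2,1,4) + K_3e^(3t)(-1,0,2).

x(t) = K_1e^(t) - 2K_2e^(-t) - K_3e^(3t), y(t) = K_2e^(-t), z(t) = -K_1e^(t) + 4K_2e^(-t) + 2K_3e^(3t)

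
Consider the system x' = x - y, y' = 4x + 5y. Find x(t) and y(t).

Coefficient matrix A = [[1, -1], [4, 5]].
Characteristic polynomial det(A - λI) = λ^2 - 6λ + 9 = 0.
Single eigenvalue λ = 3 with algebraic multiplicity 2.
Eigenvector v = (-1,2); generalized eigenvector w with (A-λI)w=v is (0,1).
General solution: e^(3t)[C_1·v + C_2·(t·v + w)].

x(t) = -C_1e^(3t) - C_2te^(3t), y(t) = 2C_1e^(3t) + 2C_2te^(3t) + C_2e^(3t)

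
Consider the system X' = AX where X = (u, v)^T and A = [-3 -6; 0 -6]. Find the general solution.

Coefficient matrix A = [[-3, -6], [0, -6]].
Characteristic polynomial det(A - λI) = λ^2 + 9λ + 18 = 0.
Eigenvalues λ = -6, -3.
For λ=-6: (A-λI) row 1 is [3, -6], so an eigenvector is (2, 1).
For λ=-3: (A-λI) row 1 is [0, -6], so an eigenvector is (-1, 0).
General solution: C_1e^(-6t)(2,1) + C_2e^(-3t)(-1,0).

u(t) = 2C_1e^(-6t) - C_2e^(-3t), v(t) = C_1e^(-6t)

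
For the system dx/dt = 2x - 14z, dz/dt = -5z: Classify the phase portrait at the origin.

A = [[2,-14],[0,-5]]; det(A-λI) = λ^2 + 3λ - 10.
λ = -5, 2: opposite signs.

saddle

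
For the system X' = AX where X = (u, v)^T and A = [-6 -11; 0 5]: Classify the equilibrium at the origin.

A = [[-6,-11],[0,5]]; det(A-λI) = λ^2 + λ - 30.
λ = 5, -6: opposite signs.

saddle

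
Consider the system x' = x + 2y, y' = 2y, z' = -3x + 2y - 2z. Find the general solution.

Coefficient matrix A = [[1, 2, 0], [0, 2, 0], [-3, 2, -2]].
det(A - λI) = 0 gives eigenvalues λ = -2, 2, 1.
For λ=-2: eigenvector (0,0,1).
For λ=2: eigenvector (2,1,-1).
For λ=1: eigenvector (1,0,-1).
General solution: c_1e^(-2t)(0,0,1) + c_2e^(2t)(2,1,-1) + c_3e^(t)(1,0,-1).

x(t) = 2c_2e^(2t) + c_3e^(t), y(t) = c_2e^(2t), z(t) = c_1e^(-2t) - c_2e^(2t) - c_3e^(t)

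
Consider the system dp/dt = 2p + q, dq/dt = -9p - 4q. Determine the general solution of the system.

p(t) = -c_1e^(-t) - c_2te^(-t), q(t) = 3c_1e^(-t) + 3c_2te^(-t) - c_2e^(-t)

Coefficient matrix A = [[2, 1], [-9, -4]].
Characteristic polynomial det(A - λI) = λ^2 + 2λ + 1 = 0.
Single eigenvalue λ = -1 with algebraic multiplicity 2.
Eigenvector v = (-1,3); generalized eigenvector w with (A-λI)w=v is (0,-1).
General solution: e^(-t)[c_1·v + c_2·(t·v + w)].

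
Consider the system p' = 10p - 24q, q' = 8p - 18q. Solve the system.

Coefficient matrix A = [[10, -24], [8, -18]].
Characteristic polynomial det(A - λI) = λ^2 + 8λ + 12 = 0.
Eigenvalues λ = -2, -6.
For λ=-2: (A-λI) row 1 is [12, -24], so an eigenvector is (2, 1).
For λ=-6: (A-λI) row 1 is [16, -24], so an eigenvector is (3, 2).
General solution: c_1e^(-2t)(2,1) + c_2e^(-6t)(3,2).

p(t) = 2c_1e^(-2t) + 3c_2e^(-6t), q(t) = c_1e^(-2t) + 2c_2e^(-6t)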